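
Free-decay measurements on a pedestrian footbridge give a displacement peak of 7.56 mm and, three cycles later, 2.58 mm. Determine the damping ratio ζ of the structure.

0.0569

Logarithmic decrement δ = (1/n)·ln(x₀/x_n) = (1/3)·ln(7.56/2.58) = (1/3)·ln(2.930) = 0.3584.
ζ = δ/√(4π² + δ²) = 0.3584/√(39.48 + 0.128) = 0.3584/6.293 = 0.05694.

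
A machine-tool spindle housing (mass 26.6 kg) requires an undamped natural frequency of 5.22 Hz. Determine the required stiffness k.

ω_n = 2πf_n = 2π × 5.22 = 32.80 rad/s.
k = m·ω_n² = 26.6 × 32.80² = 26.6 × 1076 = 28610 N/m.

28600 N/m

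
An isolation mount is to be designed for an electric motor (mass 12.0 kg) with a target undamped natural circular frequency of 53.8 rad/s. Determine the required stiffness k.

k = m·ω_n² = 12.0 × 53.80² = 12.0 × 2894 = 34730 N/m.

34700 N/m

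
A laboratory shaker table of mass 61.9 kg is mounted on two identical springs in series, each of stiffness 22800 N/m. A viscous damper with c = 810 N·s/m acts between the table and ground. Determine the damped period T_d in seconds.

Series springs: 1/k_eq = 2/22800, so k_eq = 22800/2 = 11400 N/m.
ω_n = √(k_eq/m) = √(11400/61.9) = 13.57 rad/s.
Critical damping c_c = 2√(k_eq·m) = 2√(11400 × 61.9) = 1680 N·s/m, so ζ = c/c_c = 810/1680 = 0.4821.
ω_d = ω_n√(1 − ζ²) = 13.57 × √(1 − 0.232) = 11.89 rad/s.
T_d = 2π/ω_d = 0.5285 s.

0.528 s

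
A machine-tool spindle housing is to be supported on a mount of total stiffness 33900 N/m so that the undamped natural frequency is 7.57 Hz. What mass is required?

15.0 kg

ω_n = 2πf_n = 2π × 7.57 = 47.56 rad/s.
m = k/ω_n² = 33900/47.56² = 33900/2262 = 14.98 kg.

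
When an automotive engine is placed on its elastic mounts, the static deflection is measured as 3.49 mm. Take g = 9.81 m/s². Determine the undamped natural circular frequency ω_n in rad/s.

ω_n = √(g/δ_st) = √(9.81/0.00349) = √2811 = 53.02 rad/s.

53.0 rad/s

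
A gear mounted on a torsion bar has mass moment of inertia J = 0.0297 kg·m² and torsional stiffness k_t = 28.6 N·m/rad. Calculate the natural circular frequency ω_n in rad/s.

ω_n = √(k_t/J) = √(28.6/0.0297) = √963.0 = 31.03 rad/s.

31.0 rad/s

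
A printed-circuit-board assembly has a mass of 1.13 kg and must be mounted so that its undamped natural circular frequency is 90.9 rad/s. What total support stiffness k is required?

9340 N/m

k = m·ω_n² = 1.13 × 90.90² = 1.13 × 8263 = 9337 N/m.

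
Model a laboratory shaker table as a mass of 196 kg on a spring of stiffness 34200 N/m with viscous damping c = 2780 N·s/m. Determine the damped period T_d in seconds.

ω_n = √(k/m) = √(34200/196) = 13.21 rad/s.
Critical damping c_c = 2√(k·m) = 2√(34200 × 196) = 5178 N·s/m, so ζ = c/c_c = 2780/5178 = 0.5369.
ω_d = ω_n√(1 − ζ²) = 13.21 × √(1 − 0.288) = 11.14 rad/s.
T_d = 2π/ω_d = 0.5638 s.

0.564 s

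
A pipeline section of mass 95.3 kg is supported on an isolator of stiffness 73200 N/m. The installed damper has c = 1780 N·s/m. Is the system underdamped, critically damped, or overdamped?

c_c = 2√(k·m) = 5282 N·s/m; ζ = c/c_c = 1780/5282 = 0.337.
Since ζ < 1 the system is underdamped.

underdamped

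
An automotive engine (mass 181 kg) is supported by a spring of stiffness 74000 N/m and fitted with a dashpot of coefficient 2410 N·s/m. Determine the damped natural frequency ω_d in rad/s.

19.1 rad/s

ω_n = √(k/m) = √(74000/181) = 20.22 rad/s.
Critical damping c_c = 2√(k·m) = 2√(74000 × 181) = 7320 N·s/m, so ζ = c/c_c = 2410/7320 = 0.3293.
ω_d = ω_n√(1 − ζ²) = 20.22 × √(1 − 0.108) = 19.09 rad/s.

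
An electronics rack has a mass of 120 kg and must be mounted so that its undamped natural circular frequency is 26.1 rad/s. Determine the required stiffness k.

k = m·ω_n² = 120 × 26.10² = 120 × 681.2 = 81750 N/m.

81700 N/m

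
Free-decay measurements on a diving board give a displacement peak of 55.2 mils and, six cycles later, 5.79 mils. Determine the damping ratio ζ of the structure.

Logarithmic decrement δ = (1/n)·ln(x₀/x_n) = (1/6)·ln(55.2/5.79) = (1/6)·ln(9.534) = 0.3758.
ζ = δ/√(4π² + δ²) = 0.3758/√(39.48 + 0.141) = 0.3758/6.294 = 0.05970.

0.0597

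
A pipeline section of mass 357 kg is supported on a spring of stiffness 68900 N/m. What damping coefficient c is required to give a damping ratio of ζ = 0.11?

c_c = 2√(k·m) = 2√(68900 × 357) = 9919 N·s/m.
c = ζ·c_c = 0.11 × 9919 = 1091 N·s/m.

1090 N·s/m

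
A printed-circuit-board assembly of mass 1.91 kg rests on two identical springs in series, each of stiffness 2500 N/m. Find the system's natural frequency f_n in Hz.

4.07 Hz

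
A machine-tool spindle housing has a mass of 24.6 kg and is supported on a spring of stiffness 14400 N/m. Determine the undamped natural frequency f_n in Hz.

3.85 Hz

ω_n = √(k/m) = √(14400/24.6) = √585.4 = 24.19 rad/s.
f_n = ω_n/(2π) = 24.19/6.283 = 3.851 Hz.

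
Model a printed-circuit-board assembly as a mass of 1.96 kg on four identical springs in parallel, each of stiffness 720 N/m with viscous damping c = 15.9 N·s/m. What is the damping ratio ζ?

Parallel springs add: k_eq = 4 × 720 = 2880 N/m.
ω_n = √(k_eq/m) = √(2880/1.96) = 38.33 rad/s.
Critical damping c_c = 2√(k_eq·m) = 2√(2880 × 1.96) = 150.3 N·s/m, so ζ = c/c_c = 15.9/150.3 = 0.1058.

0.106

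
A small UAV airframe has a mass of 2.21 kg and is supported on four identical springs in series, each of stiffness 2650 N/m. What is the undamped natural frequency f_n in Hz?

2.76 Hz

Series springs: 1/k_eq = 4/2650, so k_eq = 2650/4 = 662.5 N/m.
ω_n = √(k_eq/m) = √(662.5/2.21) = √299.8 = 17.31 rad/s.
f_n = ω_n/(2π) = 17.31/6.283 = 2.756 Hz.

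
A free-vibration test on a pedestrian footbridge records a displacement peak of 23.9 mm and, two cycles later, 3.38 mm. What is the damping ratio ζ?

Logarithmic decrement δ = (1/n)·ln(x₀/x_n) = (1/2)·ln(23.9/3.38) = (1/2)·ln(7.071) = 0.9780.
ζ = δ/√(4π² + δ²) = 0.9780/√(39.48 + 0.956) = 0.9780/6.359 = 0.1538.

0.154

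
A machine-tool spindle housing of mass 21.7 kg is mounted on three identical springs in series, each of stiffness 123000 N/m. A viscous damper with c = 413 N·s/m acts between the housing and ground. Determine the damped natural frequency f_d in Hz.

Series springs: 1/k_eq = 3/123000, so k_eq = 123000/3 = 41000 N/m.
ω_n = √(k_eq/m) = √(41000/21.7) = 43.47 rad/s.
Critical damping c_c = 2√(k_eq·m) = 2√(41000 × 21.7) = 1886 N·s/m, so ζ = c/c_c = 413/1886 = 0.2189.
ω_d = ω_n√(1 − ζ²) = 43.47 × √(1 − 0.0479) = 42.41 rad/s.
f_d = ω_d/(2π) = 6.750 Hz.

6.75 Hz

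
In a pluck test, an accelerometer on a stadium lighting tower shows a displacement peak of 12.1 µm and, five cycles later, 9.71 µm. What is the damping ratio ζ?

Logarithmic decrement δ = (1/n)·ln(x₀/x_n) = (1/5)·ln(12.1/9.71) = (1/5)·ln(1.246) = 0.04401.
ζ = δ/√(4π² + δ²) = 0.04401/√(39.48 + 0.00194) = 0.04401/6.283 = 0.007004.

0.00700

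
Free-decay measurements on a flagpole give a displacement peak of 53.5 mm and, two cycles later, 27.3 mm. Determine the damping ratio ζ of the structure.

0.0535

Logarithmic decrement δ = (1/n)·ln(x₀/x_n) = (1/2)·ln(53.5/27.3) = (1/2)·ln(1.960) = 0.3364.
ζ = δ/√(4π² + δ²) = 0.3364/√(39.48 + 0.113) = 0.3364/6.292 = 0.05346.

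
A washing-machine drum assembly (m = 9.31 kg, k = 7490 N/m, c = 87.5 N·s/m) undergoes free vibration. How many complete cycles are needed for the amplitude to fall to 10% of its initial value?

ζ = c/(2√(km)) = 87.5/(2√(7490 × 9.31)) = 87.5/528.1 = 0.1657.
Logarithmic decrement δ = 2πζ/√(1 − ζ²) = 2π × 0.1657/√(1 − 0.0274) = 1.056.
x_n/x₀ = e^(−nδ) ≤ 0.1; take ln: n ≥ ln(1/0.1)/δ = 2.303/1.056 = 2.181.
So 3 complete cycles are required.

3 cycles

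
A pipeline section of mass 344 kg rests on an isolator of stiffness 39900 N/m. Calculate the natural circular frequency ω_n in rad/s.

10.8 rad/s

ω_n = √(k/m) = √(39900/344) = √116.0 = 10.77 rad/s.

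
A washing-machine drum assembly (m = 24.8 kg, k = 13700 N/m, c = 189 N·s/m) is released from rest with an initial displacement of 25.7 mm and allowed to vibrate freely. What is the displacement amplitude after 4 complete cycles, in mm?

0.414 mm

ζ = c/(2√(km)) = 189/(2√(13700 × 24.8)) = 189/1166 = 0.1621.
Logarithmic decrement δ = 2πζ/√(1 − ζ²) = 2π × 0.1621/√(1 − 0.0263) = 1.032.
After n cycles, x_n/x₀ = e^(−nδ), so x_4 = 25.7 × e^(−4 × 1.032) = 25.7 × 0.01610 = 0.4136 mm.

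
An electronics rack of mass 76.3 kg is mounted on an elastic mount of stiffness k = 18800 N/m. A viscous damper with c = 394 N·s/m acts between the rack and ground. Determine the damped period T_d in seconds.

0.406 s

ω_n = √(k/m) = √(18800/76.3) = 15.70 rad/s.
Critical damping c_c = 2√(k·m) = 2√(18800 × 76.3) = 2395 N·s/m, so ζ = c/c_c = 394/2395 = 0.1645.
ω_d = ω_n√(1 − ζ²) = 15.70 × √(1 − 0.0271) = 15.48 rad/s.
T_d = 2π/ω_d = 0.4058 s.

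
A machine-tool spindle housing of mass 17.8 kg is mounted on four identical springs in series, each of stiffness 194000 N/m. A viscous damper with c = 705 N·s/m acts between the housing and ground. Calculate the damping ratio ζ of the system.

Series springs: 1/k_eq = 4/194000, so k_eq = 194000/4 = 48500 N/m.
ω_n = √(k_eq/m) = √(48500/17.8) = 52.20 rad/s.
Critical damping c_c = 2√(k_eq·m) = 2√(48500 × 17.8) = 1858 N·s/m, so ζ = c/c_c = 705/1858 = 0.3794.

0.379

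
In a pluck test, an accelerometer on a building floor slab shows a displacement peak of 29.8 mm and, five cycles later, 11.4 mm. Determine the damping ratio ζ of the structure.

0.0306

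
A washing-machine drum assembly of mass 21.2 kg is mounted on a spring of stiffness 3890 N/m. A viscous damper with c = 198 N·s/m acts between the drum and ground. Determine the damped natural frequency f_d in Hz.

ω_n = √(k/m) = √(3890/21.2) = 13.55 rad/s.
Critical damping c_c = 2√(k·m) = 2√(3890 × 21.2) = 574.3 N·s/m, so ζ = c/c_c = 198/574.3 = 0.3447.
ω_d = ω_n√(1 − ζ²) = 13.55 × √(1 − 0.119) = 12.72 rad/s.
f_d = ω_d/(2π) = 2.024 Hz.

2.02 Hz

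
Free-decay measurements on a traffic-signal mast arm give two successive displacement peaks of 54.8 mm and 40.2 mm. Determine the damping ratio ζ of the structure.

0.0493

Logarithmic decrement δ = (1/n)·ln(x₀/x_n) = (1/1)·ln(54.8/40.2) = (1/1)·ln(1.363) = 0.3098.
ζ = δ/√(4π² + δ²) = 0.3098/√(39.48 + 0.0960) = 0.3098/6.291 = 0.04925.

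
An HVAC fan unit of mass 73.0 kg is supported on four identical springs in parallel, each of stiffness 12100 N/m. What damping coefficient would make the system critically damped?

Parallel springs add: k_eq = 4 × 12100 = 48400 N/m.
c_c = 2√(k_eq·m) = 2√(48400 × 73.0) = 2 × 1880 = 3759 N·s/m.

3760 N·s/m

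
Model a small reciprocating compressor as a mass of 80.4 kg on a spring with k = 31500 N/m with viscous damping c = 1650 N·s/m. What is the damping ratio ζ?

ω_n = √(k/m) = √(31500/80.4) = 19.79 rad/s.
Critical damping c_c = 2√(k·m) = 2√(31500 × 80.4) = 3183 N·s/m, so ζ = c/c_c = 1650/3183 = 0.5184.

0.518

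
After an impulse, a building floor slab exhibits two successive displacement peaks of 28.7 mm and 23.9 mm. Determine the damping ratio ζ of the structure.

Logarithmic decrement δ = (1/n)·ln(x₀/x_n) = (1/1)·ln(28.7/23.9) = (1/1)·ln(1.201) = 0.1830.
ζ = δ/√(4π² + δ²) = 0.1830/√(39.48 + 0.0335) = 0.1830/6.286 = 0.02912.

0.0291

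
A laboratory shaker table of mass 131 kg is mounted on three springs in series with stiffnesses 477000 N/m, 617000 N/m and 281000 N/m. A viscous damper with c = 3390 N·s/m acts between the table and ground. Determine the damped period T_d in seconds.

0.212 s

Series springs: 1/k_eq = 1/477000 + 1/617000 + 1/281000 = 7.276×10^-6, so k_eq = 137400 N/m.
ω_n = √(k_eq/m) = √(137400/131) = 32.39 rad/s.
Critical damping c_c = 2√(k_eq·m) = 2√(137400 × 131) = 8486 N·s/m, so ζ = c/c_c = 3390/8486 = 0.3995.
ω_d = ω_n√(1 − ζ²) = 32.39 × √(1 − 0.160) = 29.69 rad/s.
T_d = 2π/ω_d = 0.2116 s.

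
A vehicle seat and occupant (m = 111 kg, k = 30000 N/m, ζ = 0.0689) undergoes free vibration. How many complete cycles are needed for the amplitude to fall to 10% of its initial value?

Logarithmic decrement δ = 2πζ/√(1 − ζ²) = 2π × 0.06890/√(1 − 0.00475) = 0.4339.
x_n/x₀ = e^(−nδ) ≤ 0.1; take ln: n ≥ ln(1/0.1)/δ = 2.303/0.4339 = 5.306.
So 6 complete cycles are required.

6 cycles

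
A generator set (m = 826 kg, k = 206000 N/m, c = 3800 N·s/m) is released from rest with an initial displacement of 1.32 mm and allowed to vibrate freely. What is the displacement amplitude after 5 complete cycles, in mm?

0.0129 mm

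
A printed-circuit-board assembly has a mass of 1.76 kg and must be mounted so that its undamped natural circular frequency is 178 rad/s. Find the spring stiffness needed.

k = m·ω_n² = 1.76 × 178.0² = 1.76 × 31680 = 55760 N/m.

55800 N/m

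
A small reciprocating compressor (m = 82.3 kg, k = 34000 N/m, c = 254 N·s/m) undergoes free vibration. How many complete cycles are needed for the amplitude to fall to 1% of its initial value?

ζ = c/(2√(km)) = 254/(2√(34000 × 82.3)) = 254/3346 = 0.07592.
Logarithmic decrement δ = 2πζ/√(1 − ζ²) = 2π × 0.07592/√(1 − 0.00576) = 0.4784.
x_n/x₀ = e^(−nδ) ≤ 0.01; take ln: n ≥ ln(1/0.01)/δ = 4.605/0.4784 = 9.626.
So 10 complete cycles are required.

10 cycles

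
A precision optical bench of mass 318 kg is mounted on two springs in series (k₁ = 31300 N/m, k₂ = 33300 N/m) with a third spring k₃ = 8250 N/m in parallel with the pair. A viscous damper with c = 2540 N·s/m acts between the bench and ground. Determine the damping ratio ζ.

0.456

Series pair: k_s = k₁k₂/(k₁+k₂) = (31300)(33300)/(31300 + 33300) = 16130 N/m. In parallel with k₃: k_eq = 16130 + 8250 = 24380 N/m.
ω_n = √(k_eq/m) = √(24380/318) = 8.757 rad/s.
Critical damping c_c = 2√(k_eq·m) = 2√(24380 × 318) = 5569 N·s/m, so ζ = c/c_c = 2540/5569 = 0.4561.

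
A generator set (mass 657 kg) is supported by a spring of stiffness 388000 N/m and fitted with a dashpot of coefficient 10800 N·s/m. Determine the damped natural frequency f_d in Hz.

3.64 Hz

ω_n = √(k/m) = √(388000/657) = 24.30 rad/s.
Critical damping c_c = 2√(k·m) = 2√(388000 × 657) = 31930 N·s/m, so ζ = c/c_c = 10800/31930 = 0.3382.
ω_d = ω_n√(1 − ζ²) = 24.30 × √(1 − 0.114) = 22.87 rad/s.
f_d = ω_d/(2π) = 3.640 Hz.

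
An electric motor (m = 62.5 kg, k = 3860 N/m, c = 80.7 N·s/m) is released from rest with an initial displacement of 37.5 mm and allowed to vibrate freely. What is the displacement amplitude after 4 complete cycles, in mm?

4.72 mm

ζ = c/(2√(km)) = 80.7/(2√(3860 × 62.5)) = 80.7/982.3 = 0.08215.
Logarithmic decrement δ = 2πζ/√(1 − ζ²) = 2π × 0.08215/√(1 − 0.00675) = 0.5179.
After n cycles, x_n/x₀ = e^(−nδ), so x_4 = 37.5 × e^(−4 × 0.5179) = 37.5 × 0.1260 = 4.724 mm.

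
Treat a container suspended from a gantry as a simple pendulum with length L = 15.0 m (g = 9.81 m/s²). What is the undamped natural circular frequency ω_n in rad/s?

0.809 rad/s

For a simple pendulum ω_n = √(g/L) = √(9.81/15.0) = √0.6540 = 0.8087 rad/s.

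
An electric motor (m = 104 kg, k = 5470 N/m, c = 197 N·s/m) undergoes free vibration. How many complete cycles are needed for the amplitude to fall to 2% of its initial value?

ζ = c/(2√(km)) = 197/(2√(5470 × 104)) = 197/1508 = 0.1306.
Logarithmic decrement δ = 2πζ/√(1 − ζ²) = 2π × 0.1306/√(1 − 0.0171) = 0.8276.
x_n/x₀ = e^(−nδ) ≤ 0.02; take ln: n ≥ ln(1/0.02)/δ = 3.912/0.8276 = 4.727.
So 5 complete cycles are required.

5 cycles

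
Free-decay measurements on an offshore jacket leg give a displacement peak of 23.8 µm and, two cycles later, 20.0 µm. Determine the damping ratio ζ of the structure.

0.0138

Logarithmic decrement δ = (1/n)·ln(x₀/x_n) = (1/2)·ln(23.8/20.0) = (1/2)·ln(1.190) = 0.08698.
ζ = δ/√(4π² + δ²) = 0.08698/√(39.48 + 0.00756) = 0.08698/6.284 = 0.01384.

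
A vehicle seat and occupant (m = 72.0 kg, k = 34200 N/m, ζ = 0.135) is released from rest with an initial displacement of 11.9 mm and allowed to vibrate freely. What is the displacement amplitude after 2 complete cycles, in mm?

Logarithmic decrement δ = 2πζ/√(1 − ζ²) = 2π × 0.1350/√(1 − 0.0182) = 0.8561.
After n cycles, x_n/x₀ = e^(−nδ), so x_2 = 11.9 × e^(−2 × 0.8561) = 11.9 × 0.1805 = 2.148 mm.

2.15 mm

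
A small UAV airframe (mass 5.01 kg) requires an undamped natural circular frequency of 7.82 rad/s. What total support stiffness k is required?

k = m·ω_n² = 5.01 × 7.820² = 5.01 × 61.15 = 306.4 N/m.

306 N/m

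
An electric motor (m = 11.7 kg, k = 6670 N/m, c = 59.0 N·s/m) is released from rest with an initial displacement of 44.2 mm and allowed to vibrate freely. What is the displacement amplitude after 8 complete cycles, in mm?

0.212 mm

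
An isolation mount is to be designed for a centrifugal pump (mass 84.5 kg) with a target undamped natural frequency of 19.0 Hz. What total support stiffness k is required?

ω_n = 2πf_n = 2π × 19.0 = 119.4 rad/s.
k = m·ω_n² = 84.5 × 119.4² = 84.5 × 14250 = 1204000 N/m.

1200000 N/m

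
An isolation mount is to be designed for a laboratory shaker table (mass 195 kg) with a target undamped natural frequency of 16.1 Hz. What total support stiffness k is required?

ω_n = 2πf_n = 2π × 16.1 = 101.2 rad/s.
k = m·ω_n² = 195 × 101.2² = 195 × 10230 = 1995000 N/m.

2000000 N/m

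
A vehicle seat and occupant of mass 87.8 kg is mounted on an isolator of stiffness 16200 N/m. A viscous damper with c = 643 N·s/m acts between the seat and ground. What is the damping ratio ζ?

ω_n = √(k/m) = √(16200/87.8) = 13.58 rad/s.
Critical damping c_c = 2√(k·m) = 2√(16200 × 87.8) = 2385 N·s/m, so ζ = c/c_c = 643/2385 = 0.2696.

0.270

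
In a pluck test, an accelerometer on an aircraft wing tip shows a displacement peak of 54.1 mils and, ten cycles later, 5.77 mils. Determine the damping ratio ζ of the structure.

0.0356

Logarithmic decrement δ = (1/n)·ln(x₀/x_n) = (1/10)·ln(54.1/5.77) = (1/10)·ln(9.376) = 0.2238.
ζ = δ/√(4π² + δ²) = 0.2238/√(39.48 + 0.0501) = 0.2238/6.287 = 0.03560.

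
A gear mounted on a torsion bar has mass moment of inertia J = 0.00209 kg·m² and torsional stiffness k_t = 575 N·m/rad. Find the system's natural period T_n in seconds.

ω_n = √(k_t/J) = √(575/0.00209) = √275100 = 524.5 rad/s.
T_n = 2π/ω_n = 6.283/524.5 = 0.01198 s.

0.0120 s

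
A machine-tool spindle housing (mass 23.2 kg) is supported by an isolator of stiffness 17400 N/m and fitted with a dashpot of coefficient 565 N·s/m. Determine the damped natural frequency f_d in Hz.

ω_n = √(k/m) = √(17400/23.2) = 27.39 rad/s.
Critical damping c_c = 2√(k·m) = 2√(17400 × 23.2) = 1271 N·s/m, so ζ = c/c_c = 565/1271 = 0.4446.
ω_d = ω_n√(1 − ζ²) = 27.39 × √(1 − 0.198) = 24.53 rad/s.
f_d = ω_d/(2π) = 3.904 Hz.

3.90 Hz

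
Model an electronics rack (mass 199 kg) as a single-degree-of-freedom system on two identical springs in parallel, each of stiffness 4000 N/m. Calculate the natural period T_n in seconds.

0.991 s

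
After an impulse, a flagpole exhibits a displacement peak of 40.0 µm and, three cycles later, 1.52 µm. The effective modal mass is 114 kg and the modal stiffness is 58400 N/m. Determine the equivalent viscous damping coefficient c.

Logarithmic decrement δ = (1/n)·ln(x₀/x_n) = (1/3)·ln(40.0/1.52) = (1/3)·ln(26.32) = 1.090.
ζ = δ/√(4π² + δ²) = 1.090/√(39.48 + 1.19) = 1.090/6.377 = 0.1709.
c = ζ · 2√(km) = 0.1709 × 2√(58400 × 114) = 0.1709 × 5160 = 882.1 N·s/m.

882 N·s/m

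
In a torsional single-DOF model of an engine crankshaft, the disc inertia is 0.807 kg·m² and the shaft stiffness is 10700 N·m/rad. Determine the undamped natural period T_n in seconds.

ω_n = √(k_t/J) = √(10700/0.807) = √13260 = 115.1 rad/s.
T_n = 2π/ω_n = 6.283/115.1 = 0.05457 s.

0.0546 s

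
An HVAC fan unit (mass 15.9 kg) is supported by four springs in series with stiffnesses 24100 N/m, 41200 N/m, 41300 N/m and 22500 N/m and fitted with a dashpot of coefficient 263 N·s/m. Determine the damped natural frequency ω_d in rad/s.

Series springs: 1/k_eq = 1/24100 + 1/41200 + 1/41300 + 1/22500 = 0.0001344, so k_eq = 7439 N/m.
ω_n = √(k_eq/m) = √(7439/15.9) = 21.63 rad/s.
Critical damping c_c = 2√(k_eq·m) = 2√(7439 × 15.9) = 687.8 N·s/m, so ζ = c/c_c = 263/687.8 = 0.3824.
ω_d = ω_n√(1 − ζ²) = 21.63 × √(1 − 0.146) = 19.99 rad/s.

20.0 rad/s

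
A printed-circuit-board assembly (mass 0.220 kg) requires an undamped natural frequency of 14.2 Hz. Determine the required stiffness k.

ω_n = 2πf_n = 2π × 14.2 = 89.22 rad/s.
k = m·ω_n² = 0.220 × 89.22² = 0.220 × 7960 = 1751 N/m.

1750 N/m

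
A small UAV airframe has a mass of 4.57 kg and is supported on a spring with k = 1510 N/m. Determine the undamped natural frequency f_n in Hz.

ω_n = √(k/m) = √(1510/4.57) = √330.4 = 18.18 rad/s.
f_n = ω_n/(2π) = 18.18/6.283 = 2.893 Hz.

2.89 Hz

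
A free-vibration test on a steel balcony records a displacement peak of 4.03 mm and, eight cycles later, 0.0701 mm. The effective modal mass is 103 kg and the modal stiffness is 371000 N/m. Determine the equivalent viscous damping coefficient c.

993 N·s/m

Logarithmic decrement δ = (1/n)·ln(x₀/x_n) = (1/8)·ln(4.03/0.0701) = (1/8)·ln(57.49) = 0.5064.
ζ = δ/√(4π² + δ²) = 0.5064/√(39.48 + 0.256) = 0.5064/6.304 = 0.08034.
c = ζ · 2√(km) = 0.08034 × 2√(371000 × 103) = 0.08034 × 12360 = 993.3 N·s/m.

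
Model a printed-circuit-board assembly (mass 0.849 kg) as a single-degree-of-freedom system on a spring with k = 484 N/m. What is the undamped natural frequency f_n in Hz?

ω_n = √(k/m) = √(484.0/0.849) = √570.1 = 23.88 rad/s.
f_n = ω_n/(2π) = 23.88/6.283 = 3.800 Hz.

3.80 Hz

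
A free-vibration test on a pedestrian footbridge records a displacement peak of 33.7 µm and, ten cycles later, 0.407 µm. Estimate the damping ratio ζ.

0.0701

Logarithmic decrement δ = (1/n)·ln(x₀/x_n) = (1/10)·ln(33.7/0.407) = (1/10)·ln(82.80) = 0.4416.
ζ = δ/√(4π² + δ²) = 0.4416/√(39.48 + 0.195) = 0.4416/6.299 = 0.07012.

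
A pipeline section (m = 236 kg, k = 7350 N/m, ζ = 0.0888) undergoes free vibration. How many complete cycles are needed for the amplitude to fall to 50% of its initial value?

2 cycles

Logarithmic decrement δ = 2πζ/√(1 − ζ²) = 2π × 0.08880/√(1 − 0.00789) = 0.5602.
x_n/x₀ = e^(−nδ) ≤ 0.5; take ln: n ≥ ln(1/0.5)/δ = 0.6931/0.5602 = 1.237.
So 2 complete cycles are required.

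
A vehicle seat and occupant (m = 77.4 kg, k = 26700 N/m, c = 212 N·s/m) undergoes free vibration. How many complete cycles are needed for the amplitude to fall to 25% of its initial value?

ζ = c/(2√(km)) = 212/(2√(26700 × 77.4)) = 212/2875 = 0.07374.
Logarithmic decrement δ = 2πζ/√(1 − ζ²) = 2π × 0.07374/√(1 − 0.00544) = 0.4646.
x_n/x₀ = e^(−nδ) ≤ 0.25; take ln: n ≥ ln(1/0.25)/δ = 1.386/0.4646 = 2.984.
So 3 complete cycles are required.

3 cycles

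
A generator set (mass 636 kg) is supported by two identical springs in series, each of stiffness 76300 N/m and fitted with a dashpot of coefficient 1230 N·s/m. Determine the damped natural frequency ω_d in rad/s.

7.68 rad/s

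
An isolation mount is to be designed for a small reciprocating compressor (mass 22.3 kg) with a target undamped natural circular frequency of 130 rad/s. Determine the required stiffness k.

377000 N/m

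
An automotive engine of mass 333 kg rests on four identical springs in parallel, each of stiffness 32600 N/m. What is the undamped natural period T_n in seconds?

0.318 s

Parallel springs add: k_eq = 4 × 32600 = 130400 N/m.
ω_n = √(k_eq/m) = √(130400/333) = √391.6 = 19.79 rad/s.
T_n = 2π/ω_n = 6.283/19.79 = 0.3175 s.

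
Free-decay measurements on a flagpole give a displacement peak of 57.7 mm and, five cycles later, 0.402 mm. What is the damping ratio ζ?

0.156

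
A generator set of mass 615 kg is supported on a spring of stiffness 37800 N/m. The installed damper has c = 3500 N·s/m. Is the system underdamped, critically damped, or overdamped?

underdamped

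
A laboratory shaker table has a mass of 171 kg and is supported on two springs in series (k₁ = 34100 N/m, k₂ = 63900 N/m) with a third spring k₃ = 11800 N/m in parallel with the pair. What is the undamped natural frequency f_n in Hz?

Series pair: k_s = k₁k₂/(k₁+k₂) = (34100)(63900)/(34100 + 63900) = 22230 N/m. In parallel with k₃: k_eq = 22230 + 11800 = 34030 N/m.
ω_n = √(k_eq/m) = √(34030/171) = √199.0 = 14.11 rad/s.
f_n = ω_n/(2π) = 14.11/6.283 = 2.245 Hz.

2.25 Hz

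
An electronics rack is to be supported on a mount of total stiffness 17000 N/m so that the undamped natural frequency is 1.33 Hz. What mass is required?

ω_n = 2πf_n = 2π × 1.33 = 8.357 rad/s.
m = k/ω_n² = 17000/8.357² = 17000/69.83 = 243.4 kg.

243 kg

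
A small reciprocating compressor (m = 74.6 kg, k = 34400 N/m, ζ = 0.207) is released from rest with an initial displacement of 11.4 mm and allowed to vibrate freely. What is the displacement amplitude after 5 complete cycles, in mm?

0.0148 mm

Logarithmic decrement δ = 2πζ/√(1 − ζ²) = 2π × 0.2070/√(1 − 0.0428) = 1.329.
After n cycles, x_n/x₀ = e^(−nδ), so x_5 = 11.4 × e^(−5 × 1.329) = 11.4 × 0.001298 = 0.01480 mm.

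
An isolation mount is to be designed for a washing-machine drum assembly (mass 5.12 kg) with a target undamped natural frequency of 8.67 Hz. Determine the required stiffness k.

15200 N/m

ω_n = 2πf_n = 2π × 8.67 = 54.48 rad/s.
k = m·ω_n² = 5.12 × 54.48² = 5.12 × 2968 = 15190 N/m.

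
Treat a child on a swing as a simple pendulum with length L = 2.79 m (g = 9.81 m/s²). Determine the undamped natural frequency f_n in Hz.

For a simple pendulum ω_n = √(g/L) = √(9.81/2.79) = √3.516 = 1.875 rad/s.
f_n = ω_n/(2π) = 1.875/6.283 = 0.2984 Hz.

0.298 Hz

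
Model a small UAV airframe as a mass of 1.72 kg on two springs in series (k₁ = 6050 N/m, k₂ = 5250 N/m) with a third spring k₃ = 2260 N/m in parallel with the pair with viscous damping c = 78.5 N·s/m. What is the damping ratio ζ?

0.420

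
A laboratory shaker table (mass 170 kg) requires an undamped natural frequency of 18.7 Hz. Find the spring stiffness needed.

2350000 N/m

ω_n = 2πf_n = 2π × 18.7 = 117.5 rad/s.
k = m·ω_n² = 170 × 117.5² = 170 × 13810 = 2347000 N/m.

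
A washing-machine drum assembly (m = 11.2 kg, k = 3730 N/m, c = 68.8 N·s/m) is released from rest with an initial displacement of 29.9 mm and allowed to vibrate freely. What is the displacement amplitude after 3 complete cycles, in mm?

ζ = c/(2√(km)) = 68.8/(2√(3730 × 11.2)) = 68.8/408.8 = 0.1683.
Logarithmic decrement δ = 2πζ/√(1 − ζ²) = 2π × 0.1683/√(1 − 0.0283) = 1.073.
After n cycles, x_n/x₀ = e^(−nδ), so x_3 = 29.9 × e^(−3 × 1.073) = 29.9 × 0.04002 = 1.197 mm.

1.20 mm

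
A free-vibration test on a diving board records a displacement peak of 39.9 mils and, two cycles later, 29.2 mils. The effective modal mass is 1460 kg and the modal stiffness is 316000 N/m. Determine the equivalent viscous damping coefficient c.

Logarithmic decrement δ = (1/n)·ln(x₀/x_n) = (1/2)·ln(39.9/29.2) = (1/2)·ln(1.366) = 0.1561.
ζ = δ/√(4π² + δ²) = 0.1561/√(39.48 + 0.0244) = 0.1561/6.285 = 0.02484.
c = ζ · 2√(km) = 0.02484 × 2√(316000 × 1460) = 0.02484 × 42960 = 1067 N·s/m.

1070 N·s/m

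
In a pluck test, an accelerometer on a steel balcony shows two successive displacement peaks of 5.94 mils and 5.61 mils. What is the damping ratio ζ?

Logarithmic decrement δ = (1/n)·ln(x₀/x_n) = (1/1)·ln(5.94/5.61) = (1/1)·ln(1.059) = 0.05716.
ζ = δ/√(4π² + δ²) = 0.05716/√(39.48 + 0.00327) = 0.05716/6.283 = 0.009097.

0.00910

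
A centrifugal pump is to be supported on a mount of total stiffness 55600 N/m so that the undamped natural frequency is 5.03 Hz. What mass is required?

ω_n = 2πf_n = 2π × 5.03 = 31.60 rad/s.
m = k/ω_n² = 55600/31.60² = 55600/998.8 = 55.66 kg.

55.7 kg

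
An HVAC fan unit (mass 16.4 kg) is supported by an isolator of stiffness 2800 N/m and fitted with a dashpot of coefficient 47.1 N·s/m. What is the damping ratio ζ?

0.110

ω_n = √(k/m) = √(2800/16.4) = 13.07 rad/s.
Critical damping c_c = 2√(k·m) = 2√(2800 × 16.4) = 428.6 N·s/m, so ζ = c/c_c = 47.1/428.6 = 0.1099.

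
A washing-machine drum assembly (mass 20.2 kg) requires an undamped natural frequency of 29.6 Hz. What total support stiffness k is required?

699000 N/m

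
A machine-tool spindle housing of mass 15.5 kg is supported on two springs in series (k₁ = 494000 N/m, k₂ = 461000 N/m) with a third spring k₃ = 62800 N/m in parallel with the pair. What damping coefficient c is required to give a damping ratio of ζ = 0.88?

3800 N·s/m

Series pair: k_s = k₁k₂/(k₁+k₂) = (494000)(461000)/(494000 + 461000) = 238500 N/m. In parallel with k₃: k_eq = 238500 + 62800 = 301300 N/m.
c_c = 2√(k_eq·m) = 2√(301300 × 15.5) = 4322 N·s/m.
c = ζ·c_c = 0.88 × 4322 = 3803 N·s/m.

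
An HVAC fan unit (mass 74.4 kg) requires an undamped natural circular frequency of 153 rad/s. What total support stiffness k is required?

1740000 N/m

k = m·ω_n² = 74.4 × 153.0² = 74.4 × 23410 = 1742000 N/m.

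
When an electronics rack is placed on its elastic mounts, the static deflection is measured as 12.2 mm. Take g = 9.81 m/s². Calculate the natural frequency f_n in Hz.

ω_n = √(g/δ_st) = √(9.81/0.0122) = √804.1 = 28.36 rad/s.
f_n = ω_n/(2π) = 28.36/6.283 = 4.513 Hz.

4.51 Hz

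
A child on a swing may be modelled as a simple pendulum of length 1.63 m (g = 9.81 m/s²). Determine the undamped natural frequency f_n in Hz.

For a simple pendulum ω_n = √(g/L) = √(9.81/1.63) = √6.018 = 2.453 rad/s.
f_n = ω_n/(2π) = 2.453/6.283 = 0.3904 Hz.

0.390 Hz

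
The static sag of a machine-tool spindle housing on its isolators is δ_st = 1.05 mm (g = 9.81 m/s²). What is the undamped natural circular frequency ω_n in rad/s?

ω_n = √(g/δ_st) = √(9.81/0.00105) = √9343 = 96.66 rad/s.

96.7 rad/s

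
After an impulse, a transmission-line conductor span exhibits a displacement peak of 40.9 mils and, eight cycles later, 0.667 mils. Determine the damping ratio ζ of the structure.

0.0816

Logarithmic decrement δ = (1/n)·ln(x₀/x_n) = (1/8)·ln(40.9/0.667) = (1/8)·ln(61.32) = 0.5145.
ζ = δ/√(4π² + δ²) = 0.5145/√(39.48 + 0.265) = 0.5145/6.304 = 0.08161.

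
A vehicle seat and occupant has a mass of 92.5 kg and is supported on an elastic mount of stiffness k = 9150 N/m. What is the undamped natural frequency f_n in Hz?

1.58 Hz

ω_n = √(k/m) = √(9150/92.5) = √98.92 = 9.946 rad/s.
f_n = ω_n/(2π) = 9.946/6.283 = 1.583 Hz.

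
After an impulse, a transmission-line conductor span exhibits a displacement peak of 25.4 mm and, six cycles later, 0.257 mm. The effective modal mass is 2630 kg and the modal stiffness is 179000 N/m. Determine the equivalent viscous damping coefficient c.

5250 N·s/m

Logarithmic decrement δ = (1/n)·ln(x₀/x_n) = (1/6)·ln(25.4/0.257) = (1/6)·ln(98.83) = 0.7656.
ζ = δ/√(4π² + δ²) = 0.7656/√(39.48 + 0.586) = 0.7656/6.330 = 0.1209.
c = ζ · 2√(km) = 0.1209 × 2√(179000 × 2630) = 0.1209 × 43390 = 5249 N·s/m.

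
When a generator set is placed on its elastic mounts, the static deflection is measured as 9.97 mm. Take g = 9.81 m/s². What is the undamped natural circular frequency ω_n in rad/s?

ω_n = √(g/δ_st) = √(9.81/0.00997) = √984.0 = 31.37 rad/s.

31.4 rad/s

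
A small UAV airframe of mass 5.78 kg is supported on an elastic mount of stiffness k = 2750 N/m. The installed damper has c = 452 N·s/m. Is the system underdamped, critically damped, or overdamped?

overdamped

c_c = 2√(k·m) = 252.2 N·s/m; ζ = c/c_c = 452/252.2 = 1.79.
Since ζ > 1 the system is overdamped.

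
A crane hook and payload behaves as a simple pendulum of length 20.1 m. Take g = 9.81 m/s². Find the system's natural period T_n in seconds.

For a simple pendulum ω_n = √(g/L) = √(9.81/20.1) = √0.4881 = 0.6986 rad/s.
T_n = 2π/ω_n = 6.283/0.6986 = 8.994 s.

8.99 s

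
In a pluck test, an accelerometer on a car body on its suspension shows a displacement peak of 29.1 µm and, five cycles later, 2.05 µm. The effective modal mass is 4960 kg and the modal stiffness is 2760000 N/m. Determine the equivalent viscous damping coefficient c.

19700 N·s/m

Logarithmic decrement δ = (1/n)·ln(x₀/x_n) = (1/5)·ln(29.1/2.05) = (1/5)·ln(14.20) = 0.5306.
ζ = δ/√(4π² + δ²) = 0.5306/√(39.48 + 0.282) = 0.5306/6.306 = 0.08414.
c = ζ · 2√(km) = 0.08414 × 2√(2760000 × 4960) = 0.08414 × 234000 = 19690 N·s/m.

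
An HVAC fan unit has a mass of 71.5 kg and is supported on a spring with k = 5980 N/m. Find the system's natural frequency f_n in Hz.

1.46 Hz

ω_n = √(k/m) = √(5980/71.5) = √83.64 = 9.145 rad/s.
f_n = ω_n/(2π) = 9.145/6.283 = 1.456 Hz.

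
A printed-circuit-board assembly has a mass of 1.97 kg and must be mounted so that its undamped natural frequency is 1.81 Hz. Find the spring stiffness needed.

ω_n = 2πf_n = 2π × 1.81 = 11.37 rad/s.
k = m·ω_n² = 1.97 × 11.37² = 1.97 × 129.3 = 254.8 N/m.

255 N/m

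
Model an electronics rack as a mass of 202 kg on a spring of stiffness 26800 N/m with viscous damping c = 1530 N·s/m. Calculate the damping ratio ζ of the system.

0.329

ω_n = √(k/m) = √(26800/202) = 11.52 rad/s.
Critical damping c_c = 2√(k·m) = 2√(26800 × 202) = 4653 N·s/m, so ζ = c/c_c = 1530/4653 = 0.3288.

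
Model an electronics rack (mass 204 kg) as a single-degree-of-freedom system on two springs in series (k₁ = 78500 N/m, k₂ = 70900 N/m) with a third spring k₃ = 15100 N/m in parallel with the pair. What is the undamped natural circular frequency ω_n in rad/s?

16.0 rad/s

Series pair: k_s = k₁k₂/(k₁+k₂) = (78500)(70900)/(78500 + 70900) = 37250 N/m. In parallel with k₃: k_eq = 37250 + 15100 = 52350 N/m.
ω_n = √(k_eq/m) = √(52350/204) = √256.6 = 16.02 rad/s.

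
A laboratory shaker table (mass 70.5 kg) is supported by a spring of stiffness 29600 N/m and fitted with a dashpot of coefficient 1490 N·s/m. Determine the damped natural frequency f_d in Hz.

2.79 Hz

ω_n = √(k/m) = √(29600/70.5) = 20.49 rad/s.
Critical damping c_c = 2√(k·m) = 2√(29600 × 70.5) = 2889 N·s/m, so ζ = c/c_c = 1490/2889 = 0.5157.
ω_d = ω_n√(1 − ζ²) = 20.49 × √(1 − 0.266) = 17.56 rad/s.
f_d = ω_d/(2π) = 2.794 Hz.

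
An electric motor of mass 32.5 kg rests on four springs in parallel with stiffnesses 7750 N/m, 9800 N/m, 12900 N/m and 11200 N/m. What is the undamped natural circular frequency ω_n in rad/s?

35.8 rad/s

Parallel springs add: k_eq = 7750 + 9800 + 12900 + 11200 = 41650 N/m.
ω_n = √(k_eq/m) = √(41650/32.5) = √1282 = 35.80 rad/s.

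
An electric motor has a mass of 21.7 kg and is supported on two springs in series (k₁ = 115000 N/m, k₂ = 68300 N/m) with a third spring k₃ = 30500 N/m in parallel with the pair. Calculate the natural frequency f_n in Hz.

Series pair: k_s = k₁k₂/(k₁+k₂) = (115000)(68300)/(115000 + 68300) = 42850 N/m. In parallel with k₃: k_eq = 42850 + 30500 = 73350 N/m.
ω_n = √(k_eq/m) = √(73350/21.7) = √3380 = 58.14 rad/s.
f_n = ω_n/(2π) = 58.14/6.283 = 9.253 Hz.

9.25 Hz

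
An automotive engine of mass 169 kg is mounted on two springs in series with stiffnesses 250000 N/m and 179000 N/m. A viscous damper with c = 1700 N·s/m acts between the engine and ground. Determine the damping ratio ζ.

0.202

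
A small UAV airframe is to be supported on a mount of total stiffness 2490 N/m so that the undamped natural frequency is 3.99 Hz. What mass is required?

3.96 kg

ω_n = 2πf_n = 2π × 3.99 = 25.07 rad/s.
m = k/ω_n² = 2490/25.07² = 2490/628.5 = 3.962 kg.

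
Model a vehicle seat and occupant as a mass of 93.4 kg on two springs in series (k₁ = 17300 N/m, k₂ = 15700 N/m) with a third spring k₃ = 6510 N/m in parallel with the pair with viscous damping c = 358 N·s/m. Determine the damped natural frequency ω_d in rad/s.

Series pair: k_s = k₁k₂/(k₁+k₂) = (17300)(15700)/(17300 + 15700) = 8231 N/m. In parallel with k₃: k_eq = 8231 + 6510 = 14740 N/m.
ω_n = √(k_eq/m) = √(14740/93.4) = 12.56 rad/s.
Critical damping c_c = 2√(k_eq·m) = 2√(14740 × 93.4) = 2347 N·s/m, so ζ = c/c_c = 358/2347 = 0.1526.
ω_d = ω_n√(1 − ζ²) = 12.56 × √(1 − 0.0233) = 12.42 rad/s.

12.4 rad/s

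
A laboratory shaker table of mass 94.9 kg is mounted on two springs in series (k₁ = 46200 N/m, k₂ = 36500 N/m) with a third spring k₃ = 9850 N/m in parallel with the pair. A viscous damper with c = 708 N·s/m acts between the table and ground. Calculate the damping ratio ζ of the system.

Series pair: k_s = k₁k₂/(k₁+k₂) = (46200)(36500)/(46200 + 36500) = 20390 N/m. In parallel with k₃: k_eq = 20390 + 9850 = 30240 N/m.
ω_n = √(k_eq/m) = √(30240/94.9) = 17.85 rad/s.
Critical damping c_c = 2√(k_eq·m) = 2√(30240 × 94.9) = 3388 N·s/m, so ζ = c/c_c = 708/3388 = 0.2090.

0.209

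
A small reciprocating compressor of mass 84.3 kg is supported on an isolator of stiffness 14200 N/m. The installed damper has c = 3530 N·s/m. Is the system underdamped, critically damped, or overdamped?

c_c = 2√(k·m) = 2188 N·s/m; ζ = c/c_c = 3530/2188 = 1.61.
Since ζ > 1 the system is overdamped.

overdamped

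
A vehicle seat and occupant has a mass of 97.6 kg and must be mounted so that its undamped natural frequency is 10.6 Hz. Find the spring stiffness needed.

433000 N/m

ω_n = 2πf_n = 2π × 10.6 = 66.60 rad/s.
k = m·ω_n² = 97.6 × 66.60² = 97.6 × 4436 = 432900 N/m.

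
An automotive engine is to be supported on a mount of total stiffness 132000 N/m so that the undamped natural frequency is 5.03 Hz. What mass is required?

ω_n = 2πf_n = 2π × 5.03 = 31.60 rad/s.
m = k/ω_n² = 132000/31.60² = 132000/998.8 = 132.2 kg.

132 kg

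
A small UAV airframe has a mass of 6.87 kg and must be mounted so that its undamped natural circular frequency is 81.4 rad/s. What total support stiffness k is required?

45500 N/m

k = m·ω_n² = 6.87 × 81.40² = 6.87 × 6626 = 45520 N/m.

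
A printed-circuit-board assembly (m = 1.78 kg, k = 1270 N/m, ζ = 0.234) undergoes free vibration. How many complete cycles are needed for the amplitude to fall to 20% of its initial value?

2 cycles

Logarithmic decrement δ = 2πζ/√(1 − ζ²) = 2π × 0.2340/√(1 − 0.0548) = 1.512.
x_n/x₀ = e^(−nδ) ≤ 0.2; take ln: n ≥ ln(1/0.2)/δ = 1.609/1.512 = 1.064.
So 2 complete cycles are required.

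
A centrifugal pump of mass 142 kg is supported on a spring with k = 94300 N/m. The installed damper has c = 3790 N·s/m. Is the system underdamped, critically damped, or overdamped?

c_c = 2√(k·m) = 7319 N·s/m; ζ = c/c_c = 3790/7319 = 0.518.
Since ζ < 1 the system is underdamped.

underdamped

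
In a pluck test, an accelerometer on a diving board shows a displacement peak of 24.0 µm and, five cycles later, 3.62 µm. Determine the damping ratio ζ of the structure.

Logarithmic decrement δ = (1/n)·ln(x₀/x_n) = (1/5)·ln(24.0/3.62) = (1/5)·ln(6.630) = 0.3783.
ζ = δ/√(4π² + δ²) = 0.3783/√(39.48 + 0.143) = 0.3783/6.295 = 0.06010.

0.0601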